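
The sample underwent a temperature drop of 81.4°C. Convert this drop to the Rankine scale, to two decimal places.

Only the scale ratio 1.8 matters for a change in temperature.
81.4 × 1.8 = 146.52.

146.52°R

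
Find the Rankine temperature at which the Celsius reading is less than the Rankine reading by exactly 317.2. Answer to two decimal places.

Let R be the Rankine reading. The Celsius reading is C = 5/9·R - 273.15.
Require C - R = -317.2: (-4/9)·R - 273.15 = -317.2.
R = (-317.2 + 273.15) / (-4/9) = 99.11.

99.11°R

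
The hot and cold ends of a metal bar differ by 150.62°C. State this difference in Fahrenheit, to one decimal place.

271.1°F

Only the scale ratio 1.8 matters for a change in temperature.
150.62 × 1.8 = 271.1.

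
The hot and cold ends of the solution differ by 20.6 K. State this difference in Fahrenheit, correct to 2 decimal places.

37.08°F

For a temperature interval the offset drops out; only the factor 1.8 applies.
20.6 × 1.8 = 37.08.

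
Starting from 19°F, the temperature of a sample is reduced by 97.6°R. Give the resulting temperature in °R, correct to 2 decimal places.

Initial temperature in Celsius: (19 - 32) × 5/9 = -7.2222°C.
The 97.6°R change is an interval, so only the factor 5/9 applies: -97.6 × 5/9 = -54.2222°C.
Final Celsius temperature: -7.2222 - 54.2222 = -61.4444°C.
In Rankine: -61.4444 × 1.8 + 491.67 = 381.07°R.

381.07°R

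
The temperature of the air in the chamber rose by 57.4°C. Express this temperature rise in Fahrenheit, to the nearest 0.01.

103.32°F

For a temperature interval the offset drops out; only the factor 1.8 applies.
57.4 × 1.8 = 103.32.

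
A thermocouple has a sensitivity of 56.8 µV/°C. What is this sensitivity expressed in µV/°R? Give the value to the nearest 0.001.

31.556 µV/°R

The quantity depends on a temperature interval, so only the ratio of degree sizes applies; the offset between the scales is irrelevant.
A change of 1°R is a change of 5/9°C, so per °R the value is 56.8 × 5/9 = 31.556.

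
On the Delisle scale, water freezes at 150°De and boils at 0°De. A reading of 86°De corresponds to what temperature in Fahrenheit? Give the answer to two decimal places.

108.80°F

Linear interpolation between the fixed points: C = (86 - 150) × 100 / (0 - 150) = 42.6667°C.
Then 42.6667 × 1.8 + 32 = 108.80°F.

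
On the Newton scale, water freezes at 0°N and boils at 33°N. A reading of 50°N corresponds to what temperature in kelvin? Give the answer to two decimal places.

424.67 K

Linear interpolation between the fixed points: C = (50 - 0) × 100 / (33 - 0) = 151.5152°C.
Then 151.5152 + 273.15 = 424.67 K.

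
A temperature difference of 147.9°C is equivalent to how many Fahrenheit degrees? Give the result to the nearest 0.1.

An interval of 1°C corresponds to 1.8°F.
147.9 × 1.8 = 266.2.

266.2°F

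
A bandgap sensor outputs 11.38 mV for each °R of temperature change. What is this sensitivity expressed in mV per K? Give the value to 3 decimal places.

20.484 mV per K

Since only a temperature interval is involved, the additive offset between the scales drops out.
A change of 1 K is a change of 1.8°R, so per K the value is 11.38 × 1.8 = 20.484.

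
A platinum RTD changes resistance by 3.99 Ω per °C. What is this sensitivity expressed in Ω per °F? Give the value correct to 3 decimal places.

2.217 Ω per °F

Since only a temperature interval is involved, the additive offset between the scales drops out.
A change of 1°F is a change of 5/9°C, so per °F the value is 3.99 × 5/9 = 2.217.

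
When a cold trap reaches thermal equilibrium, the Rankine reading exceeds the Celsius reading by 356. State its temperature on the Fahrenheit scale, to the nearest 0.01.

Let x be the Rankine reading; then the Celsius reading is 5/9·x - 273.15.
(5/9·x - 273.15) - x = -356  ⇒  (-4/9)·x = -82.85  ⇒  x = 186.4125°R.
In Celsius: (186.4125 - 491.67) × 5/9 = -169.5875°C.
In Fahrenheit: -169.5875 × 1.8 + 32 = -273.26°F.

-273.26°F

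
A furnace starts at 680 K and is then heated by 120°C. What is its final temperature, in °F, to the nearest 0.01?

980.33°F

Initial temperature in Celsius: 680 - 273.15 = 406.8500°C.
Final Celsius temperature: 406.8500 + 120.0000 = 526.8500°C.
In Fahrenheit: 526.8500 × 1.8 + 32 = 980.33°F.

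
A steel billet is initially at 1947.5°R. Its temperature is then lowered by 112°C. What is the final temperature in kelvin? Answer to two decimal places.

Initial temperature in Celsius: (1947.5 - 491.67) × 5/9 = 808.7944°C.
Final Celsius temperature: 808.7944 - 112.0000 = 696.7944°C.
In kelvin: 696.7944 + 273.15 = 969.94 K.

969.94 K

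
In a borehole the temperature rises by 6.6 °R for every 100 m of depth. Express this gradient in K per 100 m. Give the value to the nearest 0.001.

The quantity depends on a temperature interval, so only the ratio of degree sizes applies; the offset between the scales is irrelevant.
A change of 1°R is a change of 5/9 K, so 6.6 × 5/9 = 3.667.

3.667 K/100 m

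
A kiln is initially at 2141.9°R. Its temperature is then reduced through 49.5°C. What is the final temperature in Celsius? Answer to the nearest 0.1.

Initial temperature in Celsius: (2141.9 - 491.67) × 5/9 = 916.7944°C.
Final Celsius temperature: 916.7944 - 49.5000 = 867.2944°C.

867.3°C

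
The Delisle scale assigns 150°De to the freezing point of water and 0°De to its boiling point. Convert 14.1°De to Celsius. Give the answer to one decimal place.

90.6°C

Linear interpolation between the fixed points: C = (14.1 - 150) × 100 / (0 - 150) = 90.6000°C.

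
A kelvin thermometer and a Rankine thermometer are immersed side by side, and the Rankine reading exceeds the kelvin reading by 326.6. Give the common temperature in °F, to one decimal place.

275.2°F

Let x be the kelvin reading; then the Rankine reading is 1.8·x.
(1.8·x) - x = 326.6  ⇒  (0.8)·x = 326.6  ⇒  x = 408.2500 K.
In Celsius: 408.25 - 273.15 = 135.1000°C.
In Fahrenheit: 135.1000 × 1.8 + 32 = 275.2°F.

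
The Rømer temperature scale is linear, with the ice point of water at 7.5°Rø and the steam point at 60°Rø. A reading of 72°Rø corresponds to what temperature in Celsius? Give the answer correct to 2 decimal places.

122.86°C

Linear interpolation between the fixed points: C = (72 - 7.5) × 100 / (60 - 7.5) = 122.8571°C.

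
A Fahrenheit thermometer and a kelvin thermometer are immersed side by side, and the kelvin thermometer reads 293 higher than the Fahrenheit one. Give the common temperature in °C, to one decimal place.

-64.8°C

Let x be the Fahrenheit reading; then the kelvin reading is 5/9·x + 255.372.
(5/9·x + 255.372) - x = 293  ⇒  (-4/9)·x = 37.6278  ⇒  x = -84.6625°F.
In Celsius: (-84.6625 - 32) × 5/9 = -64.8°C.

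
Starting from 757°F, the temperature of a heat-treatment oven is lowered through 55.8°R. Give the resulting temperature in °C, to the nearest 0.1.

371.8°C

Initial temperature in Celsius: (757 - 32) × 5/9 = 402.7778°C.
The 55.8°R change is an interval, so only the factor 5/9 applies: -55.8 × 5/9 = -31.0000°C.
Final Celsius temperature: 402.7778 - 31.0000 = 371.7778°C.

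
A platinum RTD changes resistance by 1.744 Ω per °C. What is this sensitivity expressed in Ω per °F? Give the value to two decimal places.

0.97 Ω per °F

Since only a temperature interval is involved, the additive offset between the scales drops out.
A change of 1°F is a change of 5/9°C, so per °F the value is 1.744 × 5/9 = 0.97.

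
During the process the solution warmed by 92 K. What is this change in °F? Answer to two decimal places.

Only the scale ratio 1.8 matters for a change in temperature.
92 × 1.8 = 165.60.

165.60°F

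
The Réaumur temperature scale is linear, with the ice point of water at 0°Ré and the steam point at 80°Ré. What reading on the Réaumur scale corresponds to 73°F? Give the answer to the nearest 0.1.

First in Celsius: (73 - 32) × 5/9 = 22.7778°C.
Linearly onto the Réaumur scale: 0 + (22.7778 / 100) × (80 - 0) = 18.2°Ré.

18.2°Ré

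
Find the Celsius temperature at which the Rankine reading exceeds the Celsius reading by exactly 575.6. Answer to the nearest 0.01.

Let C be the Celsius reading. The Rankine reading is R = 1.8·C + 491.67.
Require R - C = 575.6: (0.8)·C + 491.67 = 575.6.
C = (575.6 - 491.67) / (0.8) = 104.91.

104.91°C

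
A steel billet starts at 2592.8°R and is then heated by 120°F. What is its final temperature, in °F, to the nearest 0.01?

Initial temperature in Celsius: (2592.8 - 491.67) × 5/9 = 1167.2944°C.
The 120°F change is an interval, so only the factor 5/9 applies: +120 × 5/9 = +66.6667°C.
Final Celsius temperature: 1167.2944 + 66.6667 = 1233.9611°C.
In Fahrenheit: 1233.9611 × 1.8 + 32 = 2253.13°F.

2253.13°F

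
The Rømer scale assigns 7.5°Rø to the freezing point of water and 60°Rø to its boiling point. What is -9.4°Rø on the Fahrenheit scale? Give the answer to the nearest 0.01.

Linear interpolation between the fixed points: C = (-9.4 - 7.5) × 100 / (60 - 7.5) = -32.1905°C.
Then -32.1905 × 1.8 + 32 = -25.94°F.

-25.94°F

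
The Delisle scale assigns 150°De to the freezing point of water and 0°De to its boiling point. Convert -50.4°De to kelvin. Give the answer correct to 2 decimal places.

Linear interpolation between the fixed points: C = (-50.4 - 150) × 100 / (0 - 150) = 133.6000°C.
Then 133.6000 + 273.15 = 406.75 K.

406.75 K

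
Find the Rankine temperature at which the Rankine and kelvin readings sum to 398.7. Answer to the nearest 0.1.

256.3°R

Let R be the Rankine reading. The kelvin reading is K = 5/9·R.
Require R + K = 398.7: (14/9)·R = 398.7.
R = (398.7) / (14/9) = 256.3.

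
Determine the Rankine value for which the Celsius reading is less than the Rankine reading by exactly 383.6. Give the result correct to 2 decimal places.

Let R be the Rankine reading. The Celsius reading is C = 5/9·R - 273.15.
Require C - R = -383.6: (-4/9)·R - 273.15 = -383.6.
R = (-383.6 + 273.15) / (-4/9) = 248.51.

248.51°R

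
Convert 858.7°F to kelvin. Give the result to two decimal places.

732.43 K

In Celsius: (858.7 - 32) × 5/9 = 459.2778°C.
In kelvin: 459.2778 + 273.15 = 732.43 K.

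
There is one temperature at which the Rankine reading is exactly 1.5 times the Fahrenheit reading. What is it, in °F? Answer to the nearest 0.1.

Let F be the Fahrenheit reading. The Rankine reading is R = 1·F + 459.67.
Require R = 1.5·F: 1·F + 459.67 = 1.5·F.
(-0.5)·F = -459.67  ⇒  F = 919.3.

919.3°F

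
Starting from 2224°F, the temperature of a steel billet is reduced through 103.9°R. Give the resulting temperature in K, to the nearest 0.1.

1433.2 K

Initial temperature in Celsius: (2224 - 32) × 5/9 = 1217.7778°C.
The 103.9°R change is an interval, so only the factor 5/9 applies: -103.9 × 5/9 = -57.7222°C.
Final Celsius temperature: 1217.7778 - 57.7222 = 1160.0556°C.
In kelvin: 1160.0556 + 273.15 = 1433.2 K.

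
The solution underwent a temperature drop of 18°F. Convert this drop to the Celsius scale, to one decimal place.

For a temperature interval the offset drops out; only the factor 5/9 applies.
18 × 5/9 = 10.0.

10.0°C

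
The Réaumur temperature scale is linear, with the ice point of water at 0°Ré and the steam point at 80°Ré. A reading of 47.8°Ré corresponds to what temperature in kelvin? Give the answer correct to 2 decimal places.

332.90 K

Linear interpolation between the fixed points: C = (47.8 - 0) × 100 / (80 - 0) = 59.7500°C.
Then 59.7500 + 273.15 = 332.90 K.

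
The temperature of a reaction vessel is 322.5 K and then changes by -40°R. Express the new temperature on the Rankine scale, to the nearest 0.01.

Initial temperature in Celsius: 322.5 - 273.15 = 49.3500°C.
The 40°R change is an interval, so only the factor 5/9 applies: -40 × 5/9 = -22.2222°C.
Final Celsius temperature: 49.3500 - 22.2222 = 27.1278°C.
In Rankine: 27.1278 × 1.8 + 491.67 = 540.50°R.

540.50°R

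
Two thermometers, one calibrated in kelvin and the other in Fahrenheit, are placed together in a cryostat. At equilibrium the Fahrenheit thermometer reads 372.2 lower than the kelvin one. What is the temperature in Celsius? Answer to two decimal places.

-163.81°C

Let x be the kelvin reading; then the Fahrenheit reading is 1.8·x - 459.67.
(1.8·x - 459.67) - x = -372.2  ⇒  (0.8)·x = 87.47  ⇒  x = 109.3375 K.
In Celsius: 109.3375 - 273.15 = -163.81°C.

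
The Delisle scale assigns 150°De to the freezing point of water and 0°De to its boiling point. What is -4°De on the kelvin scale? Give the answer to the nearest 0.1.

375.8 K

Linear interpolation between the fixed points: C = (-4 - 150) × 100 / (0 - 150) = 102.6667°C.
Then 102.6667 + 273.15 = 375.8 K.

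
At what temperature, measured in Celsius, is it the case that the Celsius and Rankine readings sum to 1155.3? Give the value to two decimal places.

237.01°C

Let C be the Celsius reading. The Rankine reading is R = 1.8·C + 491.67.
Require C + R = 1155.3: (2.8)·C + 491.67 = 1155.3.
C = (1155.3 - 491.67) / (2.8) = 237.01.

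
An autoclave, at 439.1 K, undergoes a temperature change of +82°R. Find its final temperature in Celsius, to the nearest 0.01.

211.51°C

Initial temperature in Celsius: 439.1 - 273.15 = 165.9500°C.
The 82°R change is an interval, so only the factor 5/9 applies: +82 × 5/9 = +45.5556°C.
Final Celsius temperature: 165.9500 + 45.5556 = 211.5056°C.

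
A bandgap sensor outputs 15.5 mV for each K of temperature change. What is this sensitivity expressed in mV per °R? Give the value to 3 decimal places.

The quantity depends on a temperature interval, so only the ratio of degree sizes applies; the offset between the scales is irrelevant.
A change of 1°R is a change of 5/9 K, so per °R the value is 15.5 × 5/9 = 8.611.

8.611 mV per °R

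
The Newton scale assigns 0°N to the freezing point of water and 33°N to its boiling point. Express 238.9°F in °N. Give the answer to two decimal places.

First in Celsius: (238.9 - 32) × 5/9 = 114.9444°C.
Linearly onto the Newton scale: 0 + (114.9444 / 100) × (33 - 0) = 37.93°N.

37.93°N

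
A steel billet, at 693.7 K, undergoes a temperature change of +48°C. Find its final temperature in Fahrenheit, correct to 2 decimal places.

Initial temperature in Celsius: 693.7 - 273.15 = 420.5500°C.
Final Celsius temperature: 420.5500 + 48.0000 = 468.5500°C.
In Fahrenheit: 468.5500 × 1.8 + 32 = 875.39°F.

875.39°F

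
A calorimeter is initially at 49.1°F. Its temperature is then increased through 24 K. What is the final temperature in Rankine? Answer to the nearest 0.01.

551.97°R

Initial temperature in Celsius: (49.1 - 32) × 5/9 = 9.5000°C.
The 24 K change is an interval; Kelvin and Celsius degrees are the same size, so ΔC = +24°C.
Final Celsius temperature: 9.5000 + 24.0000 = 33.5000°C.
In Rankine: 33.5000 × 1.8 + 491.67 = 551.97°R.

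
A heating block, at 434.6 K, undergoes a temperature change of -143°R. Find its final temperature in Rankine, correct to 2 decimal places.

Initial temperature in Celsius: 434.6 - 273.15 = 161.4500°C.
The 143°R change is an interval, so only the factor 5/9 applies: -143 × 5/9 = -79.4444°C.
Final Celsius temperature: 161.4500 - 79.4444 = 82.0056°C.
In Rankine: 82.0056 × 1.8 + 491.67 = 639.28°R.

639.28°R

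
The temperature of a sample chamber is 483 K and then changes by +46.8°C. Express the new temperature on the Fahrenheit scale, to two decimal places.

Initial temperature in Celsius: 483 - 273.15 = 209.8500°C.
Final Celsius temperature: 209.8500 + 46.8000 = 256.6500°C.
In Fahrenheit: 256.6500 × 1.8 + 32 = 493.97°F.

493.97°F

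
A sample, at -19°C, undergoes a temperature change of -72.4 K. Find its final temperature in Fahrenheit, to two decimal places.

The 72.4 K change is an interval; Kelvin and Celsius degrees are the same size, so ΔC = -72.4°C.
Final Celsius temperature: -19.0000 - 72.4000 = -91.4000°C.
In Fahrenheit: -91.4000 × 1.8 + 32 = -132.52°F.

-132.52°F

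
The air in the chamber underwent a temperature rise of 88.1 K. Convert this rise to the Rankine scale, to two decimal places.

158.58°R

For a temperature interval the offset drops out; only the factor 1.8 applies.
88.1 × 1.8 = 158.58.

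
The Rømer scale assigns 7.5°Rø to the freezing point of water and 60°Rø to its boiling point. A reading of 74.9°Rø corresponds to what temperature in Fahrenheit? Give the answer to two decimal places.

Linear interpolation between the fixed points: C = (74.9 - 7.5) × 100 / (60 - 7.5) = 128.3810°C.
Then 128.3810 × 1.8 + 32 = 263.09°F.

263.09°F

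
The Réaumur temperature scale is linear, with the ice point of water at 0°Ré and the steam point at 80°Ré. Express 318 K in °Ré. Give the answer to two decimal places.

First in Celsius: 318 - 273.15 = 44.8500°C.
Linearly onto the Réaumur scale: 0 + (44.8500 / 100) × (80 - 0) = 35.88°Ré.

35.88°Ré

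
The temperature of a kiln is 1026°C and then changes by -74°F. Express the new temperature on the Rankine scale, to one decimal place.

2264.5°R

The 74°F change is an interval, so only the factor 5/9 applies: -74 × 5/9 = -41.1111°C.
Final Celsius temperature: 1026.0000 - 41.1111 = 984.8889°C.
In Rankine: 984.8889 × 1.8 + 491.67 = 2264.5°R.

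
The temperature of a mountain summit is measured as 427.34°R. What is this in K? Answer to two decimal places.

237.41 K

In Celsius: (427.34 - 491.67) × 5/9 = -35.7389°C.
In kelvin: -35.7389 + 273.15 = 237.41 K.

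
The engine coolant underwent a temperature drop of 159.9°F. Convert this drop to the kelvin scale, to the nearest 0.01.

For a temperature interval the offset drops out; only the factor 5/9 applies.
159.9 × 5/9 = 88.83.

88.83 K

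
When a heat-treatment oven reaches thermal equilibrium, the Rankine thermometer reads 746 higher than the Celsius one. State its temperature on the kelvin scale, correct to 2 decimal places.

Let x be the Celsius reading; then the Rankine reading is 1.8·x + 491.67.
(1.8·x + 491.67) - x = 746  ⇒  (0.8)·x = 254.33  ⇒  x = 317.9125°C.
In kelvin: 317.9125 + 273.15 = 591.06 K.

591.06 K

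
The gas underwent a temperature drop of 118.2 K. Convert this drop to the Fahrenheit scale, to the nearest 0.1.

For a temperature interval the offset drops out; only the factor 1.8 applies.
118.2 × 1.8 = 212.8.

212.8°F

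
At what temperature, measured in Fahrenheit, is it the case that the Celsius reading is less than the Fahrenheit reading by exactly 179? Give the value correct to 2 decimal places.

Let F be the Fahrenheit reading. The Celsius reading is C = 5/9·F - 17.7778.
Require C - F = -179: (-4/9)·F - 17.7778 = -179.
F = (-179 + 17.7778) / (-4/9) = 362.75.

362.75°F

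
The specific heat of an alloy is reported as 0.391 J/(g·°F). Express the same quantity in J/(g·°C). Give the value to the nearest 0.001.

0.704 J/(g·°C)

The quantity depends on a temperature interval, so only the ratio of degree sizes applies; the offset between the scales is irrelevant.
A change of 1°C is a change of 1.8°F, so per °C the value is 0.391 × 1.8 = 0.704.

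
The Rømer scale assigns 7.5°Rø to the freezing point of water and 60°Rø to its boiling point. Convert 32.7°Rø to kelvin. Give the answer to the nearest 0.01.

321.15 K

Linear interpolation between the fixed points: C = (32.7 - 7.5) × 100 / (60 - 7.5) = 48.0000°C.
Then 48.0000 + 273.15 = 321.15 K.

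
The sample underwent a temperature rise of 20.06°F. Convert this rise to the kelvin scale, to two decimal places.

An interval of 1°F corresponds to 5/9 K.
20.06 × 5/9 = 11.14.

11.14 K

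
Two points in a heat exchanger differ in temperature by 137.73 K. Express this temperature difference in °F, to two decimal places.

247.91°F

For a temperature interval the offset drops out; only the factor 1.8 applies.
137.73 × 1.8 = 247.91.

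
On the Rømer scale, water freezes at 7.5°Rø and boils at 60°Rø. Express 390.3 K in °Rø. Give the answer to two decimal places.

First in Celsius: 390.3 - 273.15 = 117.1500°C.
Linearly onto the Rømer scale: 7.5 + (117.1500 / 100) × (60 - 7.5) = 69.00°Rø.

69.00°Rø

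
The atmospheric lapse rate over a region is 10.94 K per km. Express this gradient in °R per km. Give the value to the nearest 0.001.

19.692 °R/km

Since only a temperature interval is involved, the additive offset between the scales drops out.
A change of 1 K is a change of 1.8°R, so 10.94 × 1.8 = 19.692.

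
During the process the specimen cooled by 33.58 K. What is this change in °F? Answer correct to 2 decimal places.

60.44°F

An interval of 1 K corresponds to 1.8°F.
33.58 × 1.8 = 60.44.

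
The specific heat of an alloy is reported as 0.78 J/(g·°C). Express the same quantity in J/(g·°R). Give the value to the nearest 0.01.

The quantity depends on a temperature interval, so only the ratio of degree sizes applies; the offset between the scales is irrelevant.
A change of 1°R is a change of 5/9°C, so per °R the value is 0.78 × 5/9 = 0.43.

0.43 J/(g·°R)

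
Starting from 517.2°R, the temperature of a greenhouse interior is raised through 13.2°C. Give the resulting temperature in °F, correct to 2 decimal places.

Initial temperature in Celsius: (517.2 - 491.67) × 5/9 = 14.1833°C.
Final Celsius temperature: 14.1833 + 13.2000 = 27.3833°C.
In Fahrenheit: 27.3833 × 1.8 + 32 = 81.29°F.

81.29°F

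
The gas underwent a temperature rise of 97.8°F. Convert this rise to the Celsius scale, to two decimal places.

54.33°C

For a temperature interval the offset drops out; only the factor 5/9 applies.
97.8 × 5/9 = 54.33.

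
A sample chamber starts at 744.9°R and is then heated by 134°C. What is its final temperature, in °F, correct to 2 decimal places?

Initial temperature in Celsius: (744.9 - 491.67) × 5/9 = 140.6833°C.
Final Celsius temperature: 140.6833 + 134.0000 = 274.6833°C.
In Fahrenheit: 274.6833 × 1.8 + 32 = 526.43°F.

526.43°F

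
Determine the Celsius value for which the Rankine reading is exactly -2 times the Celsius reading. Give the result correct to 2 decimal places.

-129.39°C

Let C be the Celsius reading. The Rankine reading is R = 1.8·C + 491.67.
Require R = -2·C: 1.8·C + 491.67 = -2·C.
(3.8)·C = -491.67  ⇒  C = -129.39.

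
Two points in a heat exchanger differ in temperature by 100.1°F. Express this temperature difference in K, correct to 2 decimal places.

55.61 K

Only the scale ratio 5/9 matters for a change in temperature.
100.1 × 5/9 = 55.61.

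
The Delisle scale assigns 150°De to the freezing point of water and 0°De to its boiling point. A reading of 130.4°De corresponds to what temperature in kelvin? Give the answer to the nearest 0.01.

Linear interpolation between the fixed points: C = (130.4 - 150) × 100 / (0 - 150) = 13.0667°C.
Then 13.0667 + 273.15 = 286.22 K.

286.22 K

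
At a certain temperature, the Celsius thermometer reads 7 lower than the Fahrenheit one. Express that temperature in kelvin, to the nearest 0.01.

Let x be the Fahrenheit reading; then the Celsius reading is 5/9·x - 17.7778.
(5/9·x - 17.7778) - x = -7  ⇒  (-4/9)·x = 97/9  ⇒  x = -24.2500°F.
In Celsius: (-24.25 - 32) × 5/9 = -31.2500°C.
In kelvin: -31.2500 + 273.15 = 241.90 K.

241.90 K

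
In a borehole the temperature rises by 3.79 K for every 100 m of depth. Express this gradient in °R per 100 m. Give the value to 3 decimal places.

The quantity depends on a temperature interval, so only the ratio of degree sizes applies; the offset between the scales is irrelevant.
A change of 1 K is a change of 1.8°R, so 3.79 × 1.8 = 6.822.

6.822 °R/100 m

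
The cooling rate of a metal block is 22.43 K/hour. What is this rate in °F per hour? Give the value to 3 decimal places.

Since only a temperature interval is involved, the additive offset between the scales drops out.
A change of 1 K is a change of 1.8°F, so 22.43 × 1.8 = 40.374.

40.374 °F/hour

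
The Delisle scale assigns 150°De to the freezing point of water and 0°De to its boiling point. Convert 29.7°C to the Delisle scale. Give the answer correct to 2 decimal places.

Linearly onto the Delisle scale: 150 + (29.7000 / 100) × (0 - 150) = 105.45°De.

105.45°De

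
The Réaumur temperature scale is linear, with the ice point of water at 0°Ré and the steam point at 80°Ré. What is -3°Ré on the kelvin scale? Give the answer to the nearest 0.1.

269.4 K

Linear interpolation between the fixed points: C = (-3 - 0) × 100 / (80 - 0) = -3.7500°C.
Then -3.7500 + 273.15 = 269.4 K.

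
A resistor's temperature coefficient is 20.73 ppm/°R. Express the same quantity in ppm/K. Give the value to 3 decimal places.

37.314 ppm/K

Since only a temperature interval is involved, the additive offset between the scales drops out.
A change of 1 K is a change of 1.8°R, so per K the value is 20.73 × 1.8 = 37.314.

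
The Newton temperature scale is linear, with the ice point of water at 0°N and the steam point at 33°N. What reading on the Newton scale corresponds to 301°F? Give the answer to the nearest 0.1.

First in Celsius: (301 - 32) × 5/9 = 149.4444°C.
Linearly onto the Newton scale: 0 + (149.4444 / 100) × (33 - 0) = 49.3°N.

49.3°N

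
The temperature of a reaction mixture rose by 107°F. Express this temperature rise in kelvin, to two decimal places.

59.44 K

An interval of 1°F corresponds to 5/9 K.
107 × 5/9 = 59.44.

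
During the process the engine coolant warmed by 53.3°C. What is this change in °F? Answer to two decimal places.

95.94°F

Only the scale ratio 1.8 matters for a change in temperature.
53.3 × 1.8 = 95.94.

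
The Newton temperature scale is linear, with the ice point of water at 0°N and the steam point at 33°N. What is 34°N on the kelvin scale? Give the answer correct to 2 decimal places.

Linear interpolation between the fixed points: C = (34 - 0) × 100 / (33 - 0) = 103.0303°C.
Then 103.0303 + 273.15 = 376.18 K.

376.18 K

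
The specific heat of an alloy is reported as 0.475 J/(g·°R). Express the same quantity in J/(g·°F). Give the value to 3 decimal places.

Since only a temperature interval is involved, the additive offset between the scales drops out.
A change of 1°F is a change of 1°R, so per °F the value is 0.475 × 1 = 0.475.

0.475 J/(g·°F)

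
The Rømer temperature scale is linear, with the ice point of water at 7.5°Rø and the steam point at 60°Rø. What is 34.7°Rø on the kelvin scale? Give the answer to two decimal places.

Linear interpolation between the fixed points: C = (34.7 - 7.5) × 100 / (60 - 7.5) = 51.8095°C.
Then 51.8095 + 273.15 = 324.96 K.

324.96 K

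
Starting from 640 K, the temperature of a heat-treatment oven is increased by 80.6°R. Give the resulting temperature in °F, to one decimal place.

772.9°F

Initial temperature in Celsius: 640 - 273.15 = 366.8500°C.
The 80.6°R change is an interval, so only the factor 5/9 applies: +80.6 × 5/9 = +44.7778°C.
Final Celsius temperature: 366.8500 + 44.7778 = 411.6278°C.
In Fahrenheit: 411.6278 × 1.8 + 32 = 772.9°F.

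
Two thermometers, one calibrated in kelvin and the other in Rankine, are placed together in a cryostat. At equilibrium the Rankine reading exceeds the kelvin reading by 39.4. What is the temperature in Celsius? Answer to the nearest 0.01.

-223.90°C

Let x be the kelvin reading; then the Rankine reading is 1.8·x.
(1.8·x) - x = 39.4  ⇒  (0.8)·x = 39.4  ⇒  x = 49.2500 K.
In Celsius: 49.25 - 273.15 = -223.90°C.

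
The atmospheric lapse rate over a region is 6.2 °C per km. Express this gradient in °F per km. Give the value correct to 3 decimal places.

11.160 °F/km

The quantity depends on a temperature interval, so only the ratio of degree sizes applies; the offset between the scales is irrelevant.
A change of 1°C is a change of 1.8°F, so 6.2 × 1.8 = 11.160.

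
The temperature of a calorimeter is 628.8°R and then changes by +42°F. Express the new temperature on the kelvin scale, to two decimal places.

372.67 K

Initial temperature in Celsius: (628.8 - 491.67) × 5/9 = 76.1833°C.
The 42°F change is an interval, so only the factor 5/9 applies: +42 × 5/9 = +23.3333°C.
Final Celsius temperature: 76.1833 + 23.3333 = 99.5167°C.
In kelvin: 99.5167 + 273.15 = 372.67 K.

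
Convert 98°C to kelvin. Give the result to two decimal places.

In kelvin: 98.0000 + 273.15 = 371.15 K.

371.15 K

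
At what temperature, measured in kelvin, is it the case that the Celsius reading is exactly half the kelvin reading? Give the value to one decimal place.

Let K be the kelvin reading. The Celsius reading is C = 1·K - 273.15.
Require C = 0.5·K: 1·K - 273.15 = 0.5·K.
(0.5)·K = 273.15  ⇒  K = 546.3.

546.3 K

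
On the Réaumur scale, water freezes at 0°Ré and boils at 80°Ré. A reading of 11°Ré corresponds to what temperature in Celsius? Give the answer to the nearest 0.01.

13.75°C

Linear interpolation between the fixed points: C = (11 - 0) × 100 / (80 - 0) = 13.7500°C.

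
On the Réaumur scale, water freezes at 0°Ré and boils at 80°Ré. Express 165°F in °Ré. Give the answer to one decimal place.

First in Celsius: (165 - 32) × 5/9 = 73.8889°C.
Linearly onto the Réaumur scale: 0 + (73.8889 / 100) × (80 - 0) = 59.1°Ré.

59.1°Ré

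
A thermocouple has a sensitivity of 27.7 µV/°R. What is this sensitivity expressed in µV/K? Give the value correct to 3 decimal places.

49.860 µV/K

The quantity depends on a temperature interval, so only the ratio of degree sizes applies; the offset between the scales is irrelevant.
A change of 1 K is a change of 1.8°R, so per K the value is 27.7 × 1.8 = 49.860.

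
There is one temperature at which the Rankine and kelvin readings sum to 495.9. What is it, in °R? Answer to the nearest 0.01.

Let R be the Rankine reading. The kelvin reading is K = 5/9·R.
Require R + K = 495.9: (14/9)·R = 495.9.
R = (495.9) / (14/9) = 318.79.

318.79°R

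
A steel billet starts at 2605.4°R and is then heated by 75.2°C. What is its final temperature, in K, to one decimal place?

1522.6 K

Initial temperature in Celsius: (2605.4 - 491.67) × 5/9 = 1174.2944°C.
Final Celsius temperature: 1174.2944 + 75.2000 = 1249.4944°C.
In kelvin: 1249.4944 + 273.15 = 1522.6 K.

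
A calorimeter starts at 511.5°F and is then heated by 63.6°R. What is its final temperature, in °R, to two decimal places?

1034.77°R

Initial temperature in Celsius: (511.5 - 32) × 5/9 = 266.3889°C.
The 63.6°R change is an interval, so only the factor 5/9 applies: +63.6 × 5/9 = +35.3333°C.
Final Celsius temperature: 266.3889 + 35.3333 = 301.7222°C.
In Rankine: 301.7222 × 1.8 + 491.67 = 1034.77°R.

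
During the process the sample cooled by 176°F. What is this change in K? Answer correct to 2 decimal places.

An interval of 1°F corresponds to 5/9 K.
176 × 5/9 = 97.78.

97.78 K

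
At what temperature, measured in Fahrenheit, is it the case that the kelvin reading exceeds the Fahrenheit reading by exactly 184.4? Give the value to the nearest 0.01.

159.69°F

Let F be the Fahrenheit reading. The kelvin reading is K = 5/9·F + 255.372.
Require K - F = 184.4: (-4/9)·F + 255.372 = 184.4.
F = (184.4 - 255.372) / (-4/9) = 159.69.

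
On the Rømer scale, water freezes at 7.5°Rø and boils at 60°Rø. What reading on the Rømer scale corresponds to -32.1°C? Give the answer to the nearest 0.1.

-9.4°Rø

Linearly onto the Rømer scale: 7.5 + (-32.1000 / 100) × (60 - 7.5) = -9.4°Rø.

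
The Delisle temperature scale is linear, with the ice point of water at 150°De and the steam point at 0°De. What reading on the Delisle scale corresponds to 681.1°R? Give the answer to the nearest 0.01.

-7.86°De

First in Celsius: (681.1 - 491.67) × 5/9 = 105.2389°C.
Linearly onto the Delisle scale: 150 + (105.2389 / 100) × (0 - 150) = -7.86°De.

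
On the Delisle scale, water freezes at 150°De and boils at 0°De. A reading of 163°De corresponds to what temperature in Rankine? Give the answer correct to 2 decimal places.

Linear interpolation between the fixed points: C = (163 - 150) × 100 / (0 - 150) = -8.6667°C.
Then -8.6667 × 1.8 + 491.67 = 476.07°R.

476.07°R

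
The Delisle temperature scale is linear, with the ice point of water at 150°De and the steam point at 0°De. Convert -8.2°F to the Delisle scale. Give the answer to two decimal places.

First in Celsius: (-8.2 - 32) × 5/9 = -22.3333°C.
Linearly onto the Delisle scale: 150 + (-22.3333 / 100) × (0 - 150) = 183.50°De.

183.50°De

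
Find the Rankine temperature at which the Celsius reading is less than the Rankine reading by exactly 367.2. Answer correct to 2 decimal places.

Let R be the Rankine reading. The Celsius reading is C = 5/9·R - 273.15.
Require C - R = -367.2: (-4/9)·R - 273.15 = -367.2.
R = (-367.2 + 273.15) / (-4/9) = 211.61.

211.61°R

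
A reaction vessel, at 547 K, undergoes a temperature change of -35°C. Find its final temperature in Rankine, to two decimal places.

Initial temperature in Celsius: 547 - 273.15 = 273.8500°C.
Final Celsius temperature: 273.8500 - 35.0000 = 238.8500°C.
In Rankine: 238.8500 × 1.8 + 491.67 = 921.60°R.

921.60°R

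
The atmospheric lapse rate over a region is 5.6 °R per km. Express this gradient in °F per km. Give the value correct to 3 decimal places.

5.600 °F/km

The quantity depends on a temperature interval, so only the ratio of degree sizes applies; the offset between the scales is irrelevant.
A change of 1°R is a change of 1°F, so 5.6 × 1 = 5.600.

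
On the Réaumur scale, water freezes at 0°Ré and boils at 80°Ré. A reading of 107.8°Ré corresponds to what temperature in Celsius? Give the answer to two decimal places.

134.75°C

Linear interpolation between the fixed points: C = (107.8 - 0) × 100 / (80 - 0) = 134.7500°C.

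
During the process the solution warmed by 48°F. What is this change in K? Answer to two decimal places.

Only the scale ratio 5/9 matters for a change in temperature.
48 × 5/9 = 26.67.

26.67 K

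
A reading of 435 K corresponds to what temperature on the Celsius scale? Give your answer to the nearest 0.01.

161.85°C

In Celsius: 435 - 273.15 = 161.8500°C.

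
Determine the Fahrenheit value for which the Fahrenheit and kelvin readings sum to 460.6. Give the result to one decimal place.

131.9°F

Let F be the Fahrenheit reading. The kelvin reading is K = 5/9·F + 255.372.
Require F + K = 460.6: (14/9)·F + 255.372 = 460.6.
F = (460.6 - 255.372) / (14/9) = 131.9.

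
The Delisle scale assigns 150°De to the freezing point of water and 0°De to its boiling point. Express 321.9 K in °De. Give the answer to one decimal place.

First in Celsius: 321.9 - 273.15 = 48.7500°C.
Linearly onto the Delisle scale: 150 + (48.7500 / 100) × (0 - 150) = 76.9°De.

76.9°De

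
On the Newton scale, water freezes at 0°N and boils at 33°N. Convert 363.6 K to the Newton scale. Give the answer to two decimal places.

First in Celsius: 363.6 - 273.15 = 90.4500°C.
Linearly onto the Newton scale: 0 + (90.4500 / 100) × (33 - 0) = 29.85°N.

29.85°N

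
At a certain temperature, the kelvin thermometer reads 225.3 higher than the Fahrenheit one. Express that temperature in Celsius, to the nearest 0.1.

19.8°C

Let x be the Fahrenheit reading; then the kelvin reading is 5/9·x + 255.372.
(5/9·x + 255.372) - x = 225.3  ⇒  (-4/9)·x = -30.0722  ⇒  x = 67.6625°F.
In Celsius: (67.6625 - 32) × 5/9 = 19.8°C.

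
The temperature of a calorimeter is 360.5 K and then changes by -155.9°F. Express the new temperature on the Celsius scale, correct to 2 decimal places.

Initial temperature in Celsius: 360.5 - 273.15 = 87.3500°C.
The 155.9°F change is an interval, so only the factor 5/9 applies: -155.9 × 5/9 = -86.6111°C.
Final Celsius temperature: 87.3500 - 86.6111 = 0.7389°C.

0.74°C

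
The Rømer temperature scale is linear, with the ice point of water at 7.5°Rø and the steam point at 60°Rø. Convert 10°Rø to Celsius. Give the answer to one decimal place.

Linear interpolation between the fixed points: C = (10 - 7.5) × 100 / (60 - 7.5) = 4.7619°C.

4.8°C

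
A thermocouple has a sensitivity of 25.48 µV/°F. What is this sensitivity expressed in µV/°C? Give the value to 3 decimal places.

45.864 µV/°C

Since only a temperature interval is involved, the additive offset between the scales drops out.
A change of 1°C is a change of 1.8°F, so per °C the value is 25.48 × 1.8 = 45.864.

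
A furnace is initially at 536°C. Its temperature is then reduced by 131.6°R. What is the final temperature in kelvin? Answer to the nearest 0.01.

The 131.6°R change is an interval, so only the factor 5/9 applies: -131.6 × 5/9 = -73.1111°C.
Final Celsius temperature: 536.0000 - 73.1111 = 462.8889°C.
In kelvin: 462.8889 + 273.15 = 736.04 K.

736.04 K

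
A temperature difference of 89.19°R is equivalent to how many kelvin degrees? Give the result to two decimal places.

For a temperature interval the offset drops out; only the factor 5/9 applies.
89.19 × 5/9 = 49.55.

49.55 K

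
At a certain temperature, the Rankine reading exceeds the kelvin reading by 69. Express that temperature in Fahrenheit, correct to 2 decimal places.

Let x be the kelvin reading; then the Rankine reading is 1.8·x.
(1.8·x) - x = 69  ⇒  (0.8)·x = 69  ⇒  x = 86.2500 K.
In Celsius: 86.25 - 273.15 = -186.9000°C.
In Fahrenheit: -186.9000 × 1.8 + 32 = -304.42°F.

-304.42°F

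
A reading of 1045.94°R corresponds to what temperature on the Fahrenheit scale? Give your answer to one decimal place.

In Celsius: (1045.94 - 491.67) × 5/9 = 307.9278°C.
In Fahrenheit: 307.9278 × 1.8 + 32 = 586.3°F.

586.3°F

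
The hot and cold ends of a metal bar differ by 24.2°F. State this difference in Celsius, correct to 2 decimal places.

Only the scale ratio 5/9 matters for a change in temperature.
24.2 × 5/9 = 13.44.

13.44°C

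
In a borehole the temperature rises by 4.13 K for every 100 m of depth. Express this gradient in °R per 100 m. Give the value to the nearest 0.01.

7.43 °R/100 m

The quantity depends on a temperature interval, so only the ratio of degree sizes applies; the offset between the scales is irrelevant.
A change of 1 K is a change of 1.8°R, so 4.13 × 1.8 = 7.43.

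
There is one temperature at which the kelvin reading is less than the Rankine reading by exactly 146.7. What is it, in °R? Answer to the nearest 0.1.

330.1°R

Let R be the Rankine reading. The kelvin reading is K = 5/9·R.
Require K - R = -146.7: (-4/9)·R = -146.7.
R = (-146.7) / (-4/9) = 330.1.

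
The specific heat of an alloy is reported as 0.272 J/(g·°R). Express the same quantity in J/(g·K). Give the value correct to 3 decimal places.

Since only a temperature interval is involved, the additive offset between the scales drops out.
A change of 1 K is a change of 1.8°R, so per K the value is 0.272 × 1.8 = 0.490.

0.490 J/(g·K)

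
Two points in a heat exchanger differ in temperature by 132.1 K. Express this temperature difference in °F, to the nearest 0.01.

237.78°F

An interval of 1 K corresponds to 1.8°F.
132.1 × 1.8 = 237.78.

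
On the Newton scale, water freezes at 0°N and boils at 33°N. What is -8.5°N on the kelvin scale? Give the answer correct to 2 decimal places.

Linear interpolation between the fixed points: C = (-8.5 - 0) × 100 / (33 - 0) = -25.7576°C.
Then -25.7576 + 273.15 = 247.39 K.

247.39 K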